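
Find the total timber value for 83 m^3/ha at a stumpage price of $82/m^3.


Value = 83 * 82 = $6806/ha

$6806/ha


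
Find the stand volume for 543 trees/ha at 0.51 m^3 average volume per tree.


V_stand = 543 * 0.51 = 276.93 ≈ 276.9 m^3/ha

276.9 m^3/ha


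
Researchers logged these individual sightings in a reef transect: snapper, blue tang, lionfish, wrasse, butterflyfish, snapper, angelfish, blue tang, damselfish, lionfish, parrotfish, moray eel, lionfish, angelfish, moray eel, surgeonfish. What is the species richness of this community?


Total individuals logged = 16
Distinct species (count of individuals): snapper (2), blue tang (2), lionfish (3), wrasse (1), butterflyfish (1), angelfish (2), damselfish (1), parrotfish (1), moray eel (2), surgeonfish (1)
Species richness = number of distinct species = 10

10


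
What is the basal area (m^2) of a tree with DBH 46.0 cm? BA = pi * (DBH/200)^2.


D/200 = 46.0/200 = 0.23 m
(D/200)^2 = 0.23^2 = 0.0529
BA = 3.141593 * 0.0529 = 0.166190 ≈ 0.1662 m^2

0.1662 m^2


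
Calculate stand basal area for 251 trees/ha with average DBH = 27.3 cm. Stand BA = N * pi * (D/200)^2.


(D/200)^2 = (27.3/200)^2 = 0.1365^2 = 0.01863225
Individual BA = 3.141593 * 0.01863225 = 0.0585349 m^2
Stand BA = 251 * 0.0585349 = 14.6923 ≈ 14.69 m^2/ha

14.69 m^2/ha


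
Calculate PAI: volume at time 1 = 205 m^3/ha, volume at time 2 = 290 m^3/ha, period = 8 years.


PAI = (V2 - V1) / period = (290 - 205) / 8 = 85 / 8 = 10.6250 ≈ 10.63 m^3/ha/yr

10.63 m^3/ha/yr


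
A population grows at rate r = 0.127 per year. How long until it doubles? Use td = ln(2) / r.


td = ln(2) / 0.127 = 0.693147 / 0.127 = 5.45785 ≈ 5.5 years

5.5 years


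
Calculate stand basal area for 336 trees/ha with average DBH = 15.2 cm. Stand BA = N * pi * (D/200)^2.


(D/200)^2 = (15.2/200)^2 = 0.076^2 = 0.005776
Individual BA = 3.141593 * 0.005776 = 0.0181458 m^2
Stand BA = 336 * 0.0181458 = 6.09699 ≈ 6.10 m^2/ha

6.10 m^2/ha


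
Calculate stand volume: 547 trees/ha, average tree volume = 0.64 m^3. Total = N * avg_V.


V_stand = 547 * 0.64 = 350.08 ≈ 350.1 m^3/ha

350.1 m^3/ha


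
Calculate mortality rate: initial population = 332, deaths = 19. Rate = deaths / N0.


Mortality rate = 19 / 332 = 0.057229 ≈ 0.0572

0.0572


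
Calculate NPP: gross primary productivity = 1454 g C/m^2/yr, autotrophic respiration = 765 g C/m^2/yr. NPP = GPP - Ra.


NPP = GPP - Ra = 1454 - 765 = 689 g C/m^2/yr

689 g C/m^2/yr


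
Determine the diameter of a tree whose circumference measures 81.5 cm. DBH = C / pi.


DBH = C / pi = 81.5 / 3.141593 = 25.9423 ≈ 25.94 cm

25.94 cm


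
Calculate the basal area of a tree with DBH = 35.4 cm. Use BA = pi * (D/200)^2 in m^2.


D/200 = 35.4/200 = 0.177 m
(D/200)^2 = 0.177^2 = 0.031329
BA = 3.141593 * 0.031329 = 0.0984230 ≈ 0.0984 m^2

0.0984 m^2


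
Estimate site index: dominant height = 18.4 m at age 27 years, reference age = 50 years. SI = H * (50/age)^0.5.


50/27 = 1.85185
(1.85185)^0.5 = 1.36083
SI = 18.4 * 1.36083 = 25.0393 ≈ 25.0 m

25.0 m


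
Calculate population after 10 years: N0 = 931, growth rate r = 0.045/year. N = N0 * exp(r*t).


r*t = 0.045 * 10 = 0.45
exp(0.45) = 1.56831
N = 931 * 1.56831 = 1460.10 ≈ 1460

1460


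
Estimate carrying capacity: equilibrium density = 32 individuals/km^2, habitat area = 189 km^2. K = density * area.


K = 32 * 189 = 6048 individuals

6048 individuals


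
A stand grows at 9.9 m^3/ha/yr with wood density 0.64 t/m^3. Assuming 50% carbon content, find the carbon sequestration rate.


C = 9.9 * 0.64 * 0.5 = 3.168 ≈ 3.17 t C/ha/yr

3.17 t C/ha/yr


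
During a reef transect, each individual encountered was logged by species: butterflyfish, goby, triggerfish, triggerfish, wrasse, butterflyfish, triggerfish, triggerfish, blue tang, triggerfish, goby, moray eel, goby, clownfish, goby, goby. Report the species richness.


Total individuals logged = 16
Distinct species (count of individuals): butterflyfish (2), goby (5), triggerfish (5), wrasse (1), blue tang (1), moray eel (1), clownfish (1)
Species richness = number of distinct species = 7

7


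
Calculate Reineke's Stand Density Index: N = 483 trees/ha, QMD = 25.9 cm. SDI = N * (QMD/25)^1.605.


QMD/25 = 25.9/25 = 1.036
(1.036)^1.605 = exp(1.605 * ln(1.036)) = exp(1.605 * 0.0353671) = exp(0.0567642) = 1.05841
SDI = 483 * 1.05841 = 511.212 ≈ 511

511


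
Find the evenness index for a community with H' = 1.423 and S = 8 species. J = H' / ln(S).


ln(8) = 2.07944
J = H' / ln(S) = 1.423 / 2.07944 = 0.684319 ≈ 0.6843

0.6843


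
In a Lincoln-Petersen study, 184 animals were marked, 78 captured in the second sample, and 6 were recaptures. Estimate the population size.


N = M * C / R = 184 * 78 / 6 = 14352 / 6 = 2392

2392 individuals


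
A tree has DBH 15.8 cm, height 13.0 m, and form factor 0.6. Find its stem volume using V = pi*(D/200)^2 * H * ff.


(D/200)^2 = (15.8/200)^2 = 0.079^2 = 0.006241
BA = 3.141593 * 0.006241 = 0.0196067 m^2
V = 0.0196067 * 13.0 * 0.6 = 0.152932 ≈ 0.153 m^3

0.153 m^3


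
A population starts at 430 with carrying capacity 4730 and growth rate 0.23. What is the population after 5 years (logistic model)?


(K - N0)/N0 = (4730 - 430)/430 = 4300/430 = 10.0000
r*t = 0.23 * 5 = 1.15; exp(-1.15) = 0.316637
10.0000 * 0.316637 = 3.16637
1 + 3.16637 = 4.16637
N = 4730 / 4.16637 = 1135.28 ≈ 1135

1135


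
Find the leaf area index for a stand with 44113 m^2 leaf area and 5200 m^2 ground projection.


LAI = 44113 / 5200 = 8.4833 ≈ 8.48

8.48


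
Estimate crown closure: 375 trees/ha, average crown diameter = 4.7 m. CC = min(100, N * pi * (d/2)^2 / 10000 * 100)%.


(d/2)^2 = (4.7/2)^2 = 2.35^2 = 5.5225
Crown area = 3.141593 * 5.5225 = 17.3494 m^2
N * area / 10000 * 100 = 375 * 17.3494 / 10000 * 100 = 65.0603
CC = min(100, 65.0603) = 65.0603 ≈ 65.1%

65.1%


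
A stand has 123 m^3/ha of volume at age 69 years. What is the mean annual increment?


MAI = 123 / 69 = 1.7826 ≈ 1.78 m^3/ha/yr

1.78 m^3/ha/yr


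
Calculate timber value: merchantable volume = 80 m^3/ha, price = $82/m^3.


Value = 80 * 82 = $6560/ha

$6560/ha


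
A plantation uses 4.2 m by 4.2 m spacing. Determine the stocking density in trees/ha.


N = 10000 / 4.2^2 = 10000 / 17.64 = 566.893 ≈ 567 trees/ha

567 trees/ha


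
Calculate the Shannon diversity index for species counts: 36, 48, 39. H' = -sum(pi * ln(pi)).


Total N = 36 + 48 + 39 = 123
Per-species terms:
  p = 36/123 = 0.292683; ln(p) = -1.228665; p*ln(p) = 0.292683 * (-1.228665) = -0.359609
  p = 48/123 = 0.390244; ln(p) = -0.940983; p*ln(p) = 0.390244 * (-0.940983) = -0.367213
  p = 39/123 = 0.317073; ln(p) = -1.148623; p*ln(p) = 0.317073 * (-1.148623) = -0.364197
sum(p*ln(p)) = (-0.359609) + (-0.367213) + (-0.364197) = -1.091019
H' = -(-1.091019) = 1.091019 ≈ 1.0910

1.0910


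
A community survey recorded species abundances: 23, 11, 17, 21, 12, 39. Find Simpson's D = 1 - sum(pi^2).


Total N = 23 + 11 + 17 + 21 + 12 + 39 = 123
Per-species terms:
  p = 23/123 = 0.186992; p^2 = 0.186992^2 = 0.034966
  p = 11/123 = 0.089431; p^2 = 0.089431^2 = 0.007998
  p = 17/123 = 0.138211; p^2 = 0.138211^2 = 0.019102
  p = 21/123 = 0.170732; p^2 = 0.170732^2 = 0.029149
  p = 12/123 = 0.097561; p^2 = 0.097561^2 = 0.009518
  p = 39/123 = 0.317073; p^2 = 0.317073^2 = 0.100535
sum(p^2) = 0.034966 + 0.007998 + 0.019102 + 0.029149 + 0.009518 + 0.100535 = 0.201268
D = 1 - 0.201268 = 0.798732 ≈ 0.7987

0.7987


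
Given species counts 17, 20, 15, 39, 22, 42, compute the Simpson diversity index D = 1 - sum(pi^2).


Total N = 17 + 20 + 15 + 39 + 22 + 42 = 155
Per-species terms:
  p = 17/155 = 0.109677; p^2 = 0.109677^2 = 0.012029
  p = 20/155 = 0.129032; p^2 = 0.129032^2 = 0.016649
  p = 15/155 = 0.096774; p^2 = 0.096774^2 = 0.009365
  p = 39/155 = 0.251613; p^2 = 0.251613^2 = 0.063309
  p = 22/155 = 0.141935; p^2 = 0.141935^2 = 0.020146
  p = 42/155 = 0.270968; p^2 = 0.270968^2 = 0.073424
sum(p^2) = 0.012029 + 0.016649 + 0.009365 + 0.063309 + 0.020146 + 0.073424 = 0.194922
D = 1 - 0.194922 = 0.805078 ≈ 0.8051

0.8051


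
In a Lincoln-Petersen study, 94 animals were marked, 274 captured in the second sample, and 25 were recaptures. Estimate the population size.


N = M * C / R = 94 * 274 / 25 = 25756 / 25 = 1030.24 ≈ 1030

1030 individuals


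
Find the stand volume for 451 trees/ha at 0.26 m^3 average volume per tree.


V_stand = 451 * 0.26 = 117.26 ≈ 117.3 m^3/ha

117.3 m^3/ha


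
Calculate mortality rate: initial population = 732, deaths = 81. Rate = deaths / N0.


Mortality rate = 81 / 732 = 0.110656 ≈ 0.1107

0.1107


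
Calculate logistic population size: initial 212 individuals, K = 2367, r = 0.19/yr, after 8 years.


(K - N0)/N0 = (2367 - 212)/212 = 2155/212 = 10.1651
r*t = 0.19 * 8 = 1.52; exp(-1.52) = 0.218712
10.1651 * 0.218712 = 2.22323
1 + 2.22323 = 3.22323
N = 2367 / 3.22323 = 734.357 ≈ 734

734


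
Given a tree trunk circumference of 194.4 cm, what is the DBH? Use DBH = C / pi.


DBH = C / pi = 194.4 / 3.141593 = 61.8794 ≈ 61.88 cm

61.88 cm


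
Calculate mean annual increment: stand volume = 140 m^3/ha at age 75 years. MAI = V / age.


MAI = 140 / 75 = 1.8667 ≈ 1.87 m^3/ha/yr

1.87 m^3/ha/yr


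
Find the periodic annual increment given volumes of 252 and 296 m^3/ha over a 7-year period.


PAI = (V2 - V1) / period = (296 - 252) / 7 = 44 / 7 = 6.2857 ≈ 6.29 m^3/ha/yr

6.29 m^3/ha/yr


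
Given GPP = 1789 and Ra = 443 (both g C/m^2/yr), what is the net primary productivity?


NPP = GPP - Ra = 1789 - 443 = 1346 g C/m^2/yr

1346 g C/m^2/yr


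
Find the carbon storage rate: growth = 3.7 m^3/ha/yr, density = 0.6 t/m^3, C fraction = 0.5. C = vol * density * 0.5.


C = 3.7 * 0.6 * 0.5 = 1.11 t C/ha/yr

1.11 t C/ha/yr


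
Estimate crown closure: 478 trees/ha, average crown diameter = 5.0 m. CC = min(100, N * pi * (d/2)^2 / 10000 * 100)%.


(d/2)^2 = (5.0/2)^2 = 2.5^2 = 6.25
Crown area = 3.141593 * 6.25 = 19.6350 m^2
N * area / 10000 * 100 = 478 * 19.6350 / 10000 * 100 = 93.8553
CC = min(100, 93.8553) = 93.8553 ≈ 93.9%

93.9%


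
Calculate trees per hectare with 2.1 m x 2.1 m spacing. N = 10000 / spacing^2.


N = 10000 / 2.1^2 = 10000 / 4.41 = 2267.57 ≈ 2268 trees/ha

2268 trees/ha


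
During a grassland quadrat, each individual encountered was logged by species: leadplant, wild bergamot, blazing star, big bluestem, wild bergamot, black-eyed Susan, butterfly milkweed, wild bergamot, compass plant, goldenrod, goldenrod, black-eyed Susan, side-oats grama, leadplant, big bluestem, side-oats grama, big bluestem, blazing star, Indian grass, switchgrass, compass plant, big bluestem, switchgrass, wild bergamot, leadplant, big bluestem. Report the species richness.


Total individuals logged = 26
Distinct species (count of individuals): leadplant (3), wild bergamot (4), blazing star (2), big bluestem (5), black-eyed Susan (2), butterfly milkweed (1), compass plant (2), goldenrod (2), side-oats grama (2), Indian grass (1), switchgrass (2)
Species richness = number of distinct species = 11

11


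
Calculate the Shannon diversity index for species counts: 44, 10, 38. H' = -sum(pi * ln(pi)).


Total N = 44 + 10 + 38 = 92
Per-species terms:
  p = 44/92 = 0.478261; ln(p) = -0.737599; p*ln(p) = 0.478261 * (-0.737599) = -0.352765
  p = 10/92 = 0.108696; ln(p) = -2.219200; p*ln(p) = 0.108696 * (-2.219200) = -0.241218
  p = 38/92 = 0.413043; ln(p) = -0.884204; p*ln(p) = 0.413043 * (-0.884204) = -0.365214
sum(p*ln(p)) = (-0.352765) + (-0.241218) + (-0.365214) = -0.959197
H' = -(-0.959197) = 0.959197 ≈ 0.9592

0.9592


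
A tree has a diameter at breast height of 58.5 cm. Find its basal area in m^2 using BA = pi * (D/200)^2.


D/200 = 58.5/200 = 0.2925 m
(D/200)^2 = 0.2925^2 = 0.08555625
BA = 3.141593 * 0.08555625 = 0.268783 ≈ 0.2688 m^2

0.2688 m^2


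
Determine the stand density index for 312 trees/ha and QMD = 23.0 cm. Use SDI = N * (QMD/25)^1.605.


QMD/25 = 23.0/25 = 0.92
(0.92)^1.605 = exp(1.605 * ln(0.92)) = exp(1.605 * (-0.0833816)) = exp(-0.133827) = 0.874741
SDI = 312 * 0.874741 = 272.919 ≈ 273

273


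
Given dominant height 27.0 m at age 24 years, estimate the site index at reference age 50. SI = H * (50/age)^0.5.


50/24 = 2.08333
(2.08333)^0.5 = 1.44337
SI = 27.0 * 1.44337 = 38.9710 ≈ 39.0 m

39.0 m


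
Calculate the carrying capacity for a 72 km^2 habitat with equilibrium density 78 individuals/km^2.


K = 78 * 72 = 5616 individuals

5616 individuals


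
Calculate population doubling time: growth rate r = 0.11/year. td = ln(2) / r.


td = ln(2) / 0.11 = 0.693147 / 0.11 = 6.30134 ≈ 6.3 years

6.3 years


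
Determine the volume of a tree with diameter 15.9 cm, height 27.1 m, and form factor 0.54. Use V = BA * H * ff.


(D/200)^2 = (15.9/200)^2 = 0.0795^2 = 0.00632025
BA = 3.141593 * 0.00632025 = 0.0198557 m^2
V = 0.0198557 * 27.1 * 0.54 = 0.290568 ≈ 0.291 m^3

0.291 m^3


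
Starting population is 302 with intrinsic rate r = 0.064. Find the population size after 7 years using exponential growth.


r*t = 0.064 * 7 = 0.448
exp(0.448) = 1.56518
N = 302 * 1.56518 = 472.684 ≈ 473

473


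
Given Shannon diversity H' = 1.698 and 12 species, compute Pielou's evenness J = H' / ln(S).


ln(12) = 2.48491
J = H' / ln(S) = 1.698 / 2.48491 = 0.683325 ≈ 0.6833

0.6833


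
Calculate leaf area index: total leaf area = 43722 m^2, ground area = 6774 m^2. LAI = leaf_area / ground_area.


LAI = 43722 / 6774 = 6.4544 ≈ 6.45

6.45


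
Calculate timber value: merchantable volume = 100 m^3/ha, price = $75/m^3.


Value = 100 * 75 = $7500/ha

$7500/ha


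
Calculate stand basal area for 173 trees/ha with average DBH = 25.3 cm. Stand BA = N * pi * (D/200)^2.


(D/200)^2 = (25.3/200)^2 = 0.1265^2 = 0.01600225
Individual BA = 3.141593 * 0.01600225 = 0.0502726 m^2
Stand BA = 173 * 0.0502726 = 8.69716 ≈ 8.70 m^2/ha

8.70 m^2/ha


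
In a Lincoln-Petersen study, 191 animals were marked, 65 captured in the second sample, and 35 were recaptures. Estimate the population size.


N = M * C / R = 191 * 65 / 35 = 12415 / 35 = 354.71 ≈ 355

355 individuals


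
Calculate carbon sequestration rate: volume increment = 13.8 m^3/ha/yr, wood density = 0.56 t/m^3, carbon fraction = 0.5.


C = 13.8 * 0.56 * 0.5 = 3.864 ≈ 3.86 t C/ha/yr

3.86 t C/ha/yr


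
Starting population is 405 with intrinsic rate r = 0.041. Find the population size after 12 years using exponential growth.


r*t = 0.041 * 12 = 0.492
exp(0.492) = 1.63558
N = 405 * 1.63558 = 662.410 ≈ 662

662


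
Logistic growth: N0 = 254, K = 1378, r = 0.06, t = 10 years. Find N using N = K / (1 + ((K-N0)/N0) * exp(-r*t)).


(K - N0)/N0 = (1378 - 254)/254 = 1124/254 = 4.42520
r*t = 0.06 * 10 = 0.6; exp(-0.6) = 0.548812
4.42520 * 0.548812 = 2.42860
1 + 2.42860 = 3.42860
N = 1378 / 3.42860 = 401.913 ≈ 402

402


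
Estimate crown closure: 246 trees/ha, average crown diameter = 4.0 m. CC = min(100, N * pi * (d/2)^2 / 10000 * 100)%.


(d/2)^2 = (4.0/2)^2 = 2^2 = 4
Crown area = 3.141593 * 4 = 12.5664 m^2
N * area / 10000 * 100 = 246 * 12.5664 / 10000 * 100 = 30.9133
CC = min(100, 30.9133) = 30.9133 ≈ 30.9%

30.9%


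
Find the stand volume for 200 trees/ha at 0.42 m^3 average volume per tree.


V_stand = 200 * 0.42 = 84.0 m^3/ha

84.0 m^3/ha


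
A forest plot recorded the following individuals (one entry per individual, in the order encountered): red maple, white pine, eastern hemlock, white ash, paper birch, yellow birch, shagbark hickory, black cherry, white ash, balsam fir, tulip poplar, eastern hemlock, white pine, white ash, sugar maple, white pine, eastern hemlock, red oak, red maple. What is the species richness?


Total individuals logged = 19
Distinct species (count of individuals): red maple (2), white pine (3), eastern hemlock (3), white ash (3), paper birch (1), yellow birch (1), shagbark hickory (1), black cherry (1), balsam fir (1), tulip poplar (1), sugar maple (1), red oak (1)
Species richness = number of distinct species = 12

12


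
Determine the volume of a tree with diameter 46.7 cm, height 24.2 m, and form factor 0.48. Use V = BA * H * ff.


(D/200)^2 = (46.7/200)^2 = 0.2335^2 = 0.05452225
BA = 3.141593 * 0.05452225 = 0.171287 m^2
V = 0.171287 * 24.2 * 0.48 = 1.98967 ≈ 1.990 m^3

1.990 m^3


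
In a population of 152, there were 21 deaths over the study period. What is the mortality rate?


Mortality rate = 21 / 152 = 0.138158 ≈ 0.1382

0.1382


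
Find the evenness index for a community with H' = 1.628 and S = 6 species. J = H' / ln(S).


ln(6) = 1.79176
J = H' / ln(S) = 1.628 / 1.79176 = 0.908604 ≈ 0.9086

0.9086


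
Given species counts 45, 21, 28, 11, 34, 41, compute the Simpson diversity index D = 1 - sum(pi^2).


Total N = 45 + 21 + 28 + 11 + 34 + 41 = 180
Per-species terms:
  p = 45/180 = 0.250000; p^2 = 0.250000^2 = 0.062500
  p = 21/180 = 0.116667; p^2 = 0.116667^2 = 0.013611
  p = 28/180 = 0.155556; p^2 = 0.155556^2 = 0.024198
  p = 11/180 = 0.061111; p^2 = 0.061111^2 = 0.003735
  p = 34/180 = 0.188889; p^2 = 0.188889^2 = 0.035679
  p = 41/180 = 0.227778; p^2 = 0.227778^2 = 0.051883
sum(p^2) = 0.062500 + 0.013611 + 0.024198 + 0.003735 + 0.035679 + 0.051883 = 0.191606
D = 1 - 0.191606 = 0.808394 ≈ 0.8084

0.8084


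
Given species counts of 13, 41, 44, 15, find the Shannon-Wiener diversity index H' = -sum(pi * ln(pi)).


Total N = 13 + 41 + 44 + 15 = 113
Per-species terms:
  p = 13/113 = 0.115044; ln(p) = -2.162441; p*ln(p) = 0.115044 * (-2.162441) = -0.248776
  p = 41/113 = 0.362832; ln(p) = -1.013815; p*ln(p) = 0.362832 * (-1.013815) = -0.367845
  p = 44/113 = 0.389381; ln(p) = -0.943197; p*ln(p) = 0.389381 * (-0.943197) = -0.367263
  p = 15/113 = 0.132743; ln(p) = -2.019340; p*ln(p) = 0.132743 * (-2.019340) = -0.268053
sum(p*ln(p)) = (-0.248776) + (-0.367845) + (-0.367263) + (-0.268053) = -1.251937
H' = -(-1.251937) = 1.251937 ≈ 1.2519

1.2519


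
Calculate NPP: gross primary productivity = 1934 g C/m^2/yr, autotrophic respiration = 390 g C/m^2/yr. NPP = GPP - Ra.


NPP = GPP - Ra = 1934 - 390 = 1544 g C/m^2/yr

1544 g C/m^2/yr


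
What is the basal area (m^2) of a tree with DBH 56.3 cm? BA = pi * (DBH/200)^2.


D/200 = 56.3/200 = 0.2815 m
(D/200)^2 = 0.2815^2 = 0.07924225
BA = 3.141593 * 0.07924225 = 0.248947 ≈ 0.2489 m^2

0.2489 m^2


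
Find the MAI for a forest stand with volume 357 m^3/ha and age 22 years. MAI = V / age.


MAI = 357 / 22 = 16.2273 ≈ 16.23 m^3/ha/yr

16.23 m^3/ha/yr


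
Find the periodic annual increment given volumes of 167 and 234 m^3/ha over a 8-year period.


PAI = (V2 - V1) / period = (234 - 167) / 8 = 67 / 8 = 8.3750 ≈ 8.38 m^3/ha/yr

8.38 m^3/ha/yr


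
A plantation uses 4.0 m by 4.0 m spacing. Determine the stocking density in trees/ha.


N = 10000 / 4.0^2 = 10000 / 16 = 625.000 ≈ 625 trees/ha

625 trees/ha


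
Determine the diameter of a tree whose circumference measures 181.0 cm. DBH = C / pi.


DBH = C / pi = 181.0 / 3.141593 = 57.6141 ≈ 57.61 cm

57.61 cm


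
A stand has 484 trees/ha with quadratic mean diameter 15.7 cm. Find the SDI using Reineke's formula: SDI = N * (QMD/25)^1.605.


QMD/25 = 15.7/25 = 0.628
(0.628)^1.605 = exp(1.605 * ln(0.628)) = exp(1.605 * (-0.465215)) = exp(-0.746670) = 0.473942
SDI = 484 * 0.473942 = 229.388 ≈ 229

229


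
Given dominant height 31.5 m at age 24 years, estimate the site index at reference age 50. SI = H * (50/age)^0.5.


50/24 = 2.08333
(2.08333)^0.5 = 1.44337
SI = 31.5 * 1.44337 = 45.4662 ≈ 45.5 m

45.5 m


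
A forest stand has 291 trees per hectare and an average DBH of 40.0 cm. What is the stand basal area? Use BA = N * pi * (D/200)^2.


(D/200)^2 = (40.0/200)^2 = 0.2^2 = 0.04
Individual BA = 3.141593 * 0.04 = 0.125664 m^2
Stand BA = 291 * 0.125664 = 36.5682 ≈ 36.57 m^2/ha

36.57 m^2/ha


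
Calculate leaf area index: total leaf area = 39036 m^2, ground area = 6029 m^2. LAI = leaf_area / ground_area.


LAI = 39036 / 6029 = 6.4747 ≈ 6.47

6.47


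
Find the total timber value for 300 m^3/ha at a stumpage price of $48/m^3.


Value = 300 * 48 = $14400/ha

$14400/ha


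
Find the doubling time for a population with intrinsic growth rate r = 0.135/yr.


td = ln(2) / 0.135 = 0.693147 / 0.135 = 5.13442 ≈ 5.1 years

5.1 years


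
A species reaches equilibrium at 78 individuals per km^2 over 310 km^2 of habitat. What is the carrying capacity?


K = 78 * 310 = 24180 individuals

24180 individuals


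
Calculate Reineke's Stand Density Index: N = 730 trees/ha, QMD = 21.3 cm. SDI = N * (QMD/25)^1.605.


QMD/25 = 21.3/25 = 0.852
(0.852)^1.605 = exp(1.605 * ln(0.852)) = exp(1.605 * (-0.160169)) = exp(-0.257071) = 0.773313
SDI = 730 * 0.773313 = 564.518 ≈ 565

565


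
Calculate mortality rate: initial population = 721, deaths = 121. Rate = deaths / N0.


Mortality rate = 121 / 721 = 0.167822 ≈ 0.1678

0.1678


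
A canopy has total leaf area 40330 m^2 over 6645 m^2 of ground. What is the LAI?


LAI = 40330 / 6645 = 6.0692 ≈ 6.07

6.07


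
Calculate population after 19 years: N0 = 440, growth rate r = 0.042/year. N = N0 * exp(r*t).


r*t = 0.042 * 19 = 0.798
exp(0.798) = 2.22109
N = 440 * 2.22109 = 977.280 ≈ 977

977


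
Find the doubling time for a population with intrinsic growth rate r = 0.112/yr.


td = ln(2) / 0.112 = 0.693147 / 0.112 = 6.18881 ≈ 6.2 years

6.2 years


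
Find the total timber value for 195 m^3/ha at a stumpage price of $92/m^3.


Value = 195 * 92 = $17940/ha

$17940/ha


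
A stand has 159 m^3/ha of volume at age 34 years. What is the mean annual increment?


MAI = 159 / 34 = 4.6765 ≈ 4.68 m^3/ha/yr

4.68 m^3/ha/yr


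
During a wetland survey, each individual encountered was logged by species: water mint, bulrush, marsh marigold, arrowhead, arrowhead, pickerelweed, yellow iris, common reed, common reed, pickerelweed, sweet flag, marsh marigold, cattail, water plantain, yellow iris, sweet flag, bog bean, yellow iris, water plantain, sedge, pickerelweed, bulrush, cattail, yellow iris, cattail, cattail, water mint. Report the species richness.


Total individuals logged = 27
Distinct species (count of individuals): water mint (2), bulrush (2), marsh marigold (2), arrowhead (2), pickerelweed (3), yellow iris (4), common reed (2), sweet flag (2), cattail (4), water plantain (2), bog bean (1), sedge (1)
Species richness = number of distinct species = 12

12


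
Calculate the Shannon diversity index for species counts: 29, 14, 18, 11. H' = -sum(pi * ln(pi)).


Total N = 29 + 14 + 18 + 11 = 72
Per-species terms:
  p = 29/72 = 0.402778; ln(p) = -0.909370; p*ln(p) = 0.402778 * (-0.909370) = -0.366274
  p = 14/72 = 0.194444; ln(p) = -1.637611; p*ln(p) = 0.194444 * (-1.637611) = -0.318424
  p = 18/72 = 0.250000; ln(p) = -1.386294; p*ln(p) = 0.250000 * (-1.386294) = -0.346574
  p = 11/72 = 0.152778; ln(p) = -1.878769; p*ln(p) = 0.152778 * (-1.878769) = -0.287035
sum(p*ln(p)) = (-0.366274) + (-0.318424) + (-0.346574) + (-0.287035) = -1.318307
H' = -(-1.318307) = 1.318307 ≈ 1.3183

1.3183


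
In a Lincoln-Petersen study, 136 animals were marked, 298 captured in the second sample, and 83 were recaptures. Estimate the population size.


N = M * C / R = 136 * 298 / 83 = 40528 / 83 = 488.29 ≈ 488

488 individuals


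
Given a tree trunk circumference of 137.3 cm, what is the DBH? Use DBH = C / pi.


DBH = C / pi = 137.3 / 3.141593 = 43.7039 ≈ 43.70 cm

43.70 cm


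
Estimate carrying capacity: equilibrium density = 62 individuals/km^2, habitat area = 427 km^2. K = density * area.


K = 62 * 427 = 26474 individuals

26474 individuals


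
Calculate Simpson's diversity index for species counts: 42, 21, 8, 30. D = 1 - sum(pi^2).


Total N = 42 + 21 + 8 + 30 = 101
Per-species terms:
  p = 42/101 = 0.415842; p^2 = 0.415842^2 = 0.172925
  p = 21/101 = 0.207921; p^2 = 0.207921^2 = 0.043231
  p = 8/101 = 0.079208; p^2 = 0.079208^2 = 0.006274
  p = 30/101 = 0.297030; p^2 = 0.297030^2 = 0.088227
sum(p^2) = 0.172925 + 0.043231 + 0.006274 + 0.088227 = 0.310657
D = 1 - 0.310657 = 0.689343 ≈ 0.6893

0.6893


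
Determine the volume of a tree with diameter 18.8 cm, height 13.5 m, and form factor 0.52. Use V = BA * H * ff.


(D/200)^2 = (18.8/200)^2 = 0.094^2 = 0.008836
BA = 3.141593 * 0.008836 = 0.0277591 m^2
V = 0.0277591 * 13.5 * 0.52 = 0.194869 ≈ 0.195 m^3

0.195 m^3


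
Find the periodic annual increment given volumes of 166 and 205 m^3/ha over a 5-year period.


PAI = (V2 - V1) / period = (205 - 166) / 5 = 39 / 5 = 7.80 m^3/ha/yr

7.80 m^3/ha/yr


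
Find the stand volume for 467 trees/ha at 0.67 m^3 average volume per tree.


V_stand = 467 * 0.67 = 312.89 ≈ 312.9 m^3/ha

312.9 m^3/ha


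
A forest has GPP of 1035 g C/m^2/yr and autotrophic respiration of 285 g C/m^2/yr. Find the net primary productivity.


NPP = GPP - Ra = 1035 - 285 = 750 g C/m^2/yr

750 g C/m^2/yr


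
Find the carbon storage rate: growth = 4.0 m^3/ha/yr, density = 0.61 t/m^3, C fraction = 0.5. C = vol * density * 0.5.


C = 4.0 * 0.61 * 0.5 = 1.22 t C/ha/yr

1.22 t C/ha/yr


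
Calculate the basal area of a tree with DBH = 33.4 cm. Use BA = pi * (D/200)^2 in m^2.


D/200 = 33.4/200 = 0.167 m
(D/200)^2 = 0.167^2 = 0.027889
BA = 3.141593 * 0.027889 = 0.0876159 ≈ 0.0876 m^2

0.0876 m^2


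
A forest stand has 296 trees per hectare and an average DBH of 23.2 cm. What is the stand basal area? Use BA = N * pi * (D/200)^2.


(D/200)^2 = (23.2/200)^2 = 0.116^2 = 0.013456
Individual BA = 3.141593 * 0.013456 = 0.0422733 m^2
Stand BA = 296 * 0.0422733 = 12.5129 ≈ 12.51 m^2/ha

12.51 m^2/ha


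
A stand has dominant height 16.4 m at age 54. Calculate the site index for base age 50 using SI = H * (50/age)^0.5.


50/54 = 0.925926
(0.925926)^0.5 = 0.962250
SI = 16.4 * 0.962250 = 15.7809 ≈ 15.8 m

15.8 m


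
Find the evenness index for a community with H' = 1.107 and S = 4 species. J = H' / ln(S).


ln(4) = 1.38629
J = H' / ln(S) = 1.107 / 1.38629 = 0.798534 ≈ 0.7985

0.7985


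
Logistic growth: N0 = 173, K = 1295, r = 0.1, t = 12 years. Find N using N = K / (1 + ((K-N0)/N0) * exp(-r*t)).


(K - N0)/N0 = (1295 - 173)/173 = 1122/173 = 6.48555
r*t = 0.1 * 12 = 1.2; exp(-1.2) = 0.301194
6.48555 * 0.301194 = 1.95341
1 + 1.95341 = 2.95341
N = 1295 / 2.95341 = 438.476 ≈ 438

438


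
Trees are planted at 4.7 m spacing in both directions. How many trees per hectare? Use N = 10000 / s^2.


N = 10000 / 4.7^2 = 10000 / 22.09 = 452.694 ≈ 453 trees/ha

453 trees/ha


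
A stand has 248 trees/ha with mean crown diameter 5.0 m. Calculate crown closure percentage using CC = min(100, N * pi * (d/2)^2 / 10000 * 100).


(d/2)^2 = (5.0/2)^2 = 2.5^2 = 6.25
Crown area = 3.141593 * 6.25 = 19.6350 m^2
N * area / 10000 * 100 = 248 * 19.6350 / 10000 * 100 = 48.6948
CC = min(100, 48.6948) = 48.6948 ≈ 48.7%

48.7%


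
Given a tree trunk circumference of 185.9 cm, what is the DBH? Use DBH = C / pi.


DBH = C / pi = 185.9 / 3.141593 = 59.1738 ≈ 59.17 cm

59.17 cm


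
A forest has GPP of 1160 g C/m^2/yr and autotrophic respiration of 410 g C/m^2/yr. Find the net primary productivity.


NPP = GPP - Ra = 1160 - 410 = 750 g C/m^2/yr

750 g C/m^2/yr


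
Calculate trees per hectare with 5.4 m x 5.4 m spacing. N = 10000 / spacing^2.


N = 10000 / 5.4^2 = 10000 / 29.16 = 342.936 ≈ 343 trees/ha

343 trees/ha


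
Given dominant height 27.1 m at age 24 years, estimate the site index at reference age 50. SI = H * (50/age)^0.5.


50/24 = 2.08333
(2.08333)^0.5 = 1.44337
SI = 27.1 * 1.44337 = 39.1153 ≈ 39.1 m

39.1 m


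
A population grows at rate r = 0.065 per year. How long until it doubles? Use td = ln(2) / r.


td = ln(2) / 0.065 = 0.693147 / 0.065 = 10.6638 ≈ 10.7 years

10.7 years


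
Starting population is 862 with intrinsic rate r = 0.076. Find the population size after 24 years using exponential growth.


r*t = 0.076 * 24 = 1.824
exp(1.824) = 6.19660
N = 862 * 6.19660 = 5341.47 ≈ 5341

5341


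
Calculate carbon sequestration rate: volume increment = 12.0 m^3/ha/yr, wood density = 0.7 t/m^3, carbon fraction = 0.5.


C = 12.0 * 0.7 * 0.5 = 4.20 t C/ha/yr

4.20 t C/ha/yr


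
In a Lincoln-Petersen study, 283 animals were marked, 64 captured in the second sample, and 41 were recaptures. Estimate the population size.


N = M * C / R = 283 * 64 / 41 = 18112 / 41 = 441.76 ≈ 442

442 individuals


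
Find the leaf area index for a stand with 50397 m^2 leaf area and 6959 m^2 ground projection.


LAI = 50397 / 6959 = 7.2420 ≈ 7.24

7.24


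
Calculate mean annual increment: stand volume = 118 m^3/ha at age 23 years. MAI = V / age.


MAI = 118 / 23 = 5.1304 ≈ 5.13 m^3/ha/yr

5.13 m^3/ha/yr


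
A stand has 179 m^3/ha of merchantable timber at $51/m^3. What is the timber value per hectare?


Value = 179 * 51 = $9129/ha

$9129/ha


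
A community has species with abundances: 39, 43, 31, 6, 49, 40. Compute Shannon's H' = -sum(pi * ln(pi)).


Total N = 39 + 43 + 31 + 6 + 49 + 40 = 208
Per-species terms:
  p = 39/208 = 0.187500; ln(p) = -1.673976; p*ln(p) = 0.187500 * (-1.673976) = -0.313871
  p = 43/208 = 0.206731; ln(p) = -1.576337; p*ln(p) = 0.206731 * (-1.576337) = -0.325878
  p = 31/208 = 0.149038; ln(p) = -1.903554; p*ln(p) = 0.149038 * (-1.903554) = -0.283702
  p = 6/208 = 0.028846; ln(p) = -3.545784; p*ln(p) = 0.028846 * (-3.545784) = -0.102282
  p = 49/208 = 0.235577; ln(p) = -1.445717; p*ln(p) = 0.235577 * (-1.445717) = -0.340578
  p = 40/208 = 0.192308; ln(p) = -1.648657; p*ln(p) = 0.192308 * (-1.648657) = -0.317050
sum(p*ln(p)) = (-0.313871) + (-0.325878) + (-0.283702) + (-0.102282) + (-0.340578) + (-0.317050) = -1.683361
H' = -(-1.683361) = 1.683361 ≈ 1.6834

1.6834


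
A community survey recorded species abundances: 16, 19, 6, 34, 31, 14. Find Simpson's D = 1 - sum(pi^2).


Total N = 16 + 19 + 6 + 34 + 31 + 14 = 120
Per-species terms:
  p = 16/120 = 0.133333; p^2 = 0.133333^2 = 0.017778
  p = 19/120 = 0.158333; p^2 = 0.158333^2 = 0.025069
  p = 6/120 = 0.050000; p^2 = 0.050000^2 = 0.002500
  p = 34/120 = 0.283333; p^2 = 0.283333^2 = 0.080278
  p = 31/120 = 0.258333; p^2 = 0.258333^2 = 0.066736
  p = 14/120 = 0.116667; p^2 = 0.116667^2 = 0.013611
sum(p^2) = 0.017778 + 0.025069 + 0.002500 + 0.080278 + 0.066736 + 0.013611 = 0.205972
D = 1 - 0.205972 = 0.794028 ≈ 0.7940

0.7940


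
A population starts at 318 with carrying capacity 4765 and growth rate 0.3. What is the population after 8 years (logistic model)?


(K - N0)/N0 = (4765 - 318)/318 = 4447/318 = 13.9843
r*t = 0.3 * 8 = 2.4; exp(-2.4) = 0.0907180
13.9843 * 0.0907180 = 1.26863
1 + 1.26863 = 2.26863
N = 4765 / 2.26863 = 2100.39 ≈ 2100

2100


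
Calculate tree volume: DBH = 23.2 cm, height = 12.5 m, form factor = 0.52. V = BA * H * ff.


(D/200)^2 = (23.2/200)^2 = 0.116^2 = 0.013456
BA = 3.141593 * 0.013456 = 0.0422733 m^2
V = 0.0422733 * 12.5 * 0.52 = 0.274776 ≈ 0.275 m^3

0.275 m^3


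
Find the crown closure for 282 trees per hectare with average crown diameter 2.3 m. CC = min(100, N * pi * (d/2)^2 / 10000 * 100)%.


(d/2)^2 = (2.3/2)^2 = 1.15^2 = 1.3225
Crown area = 3.141593 * 1.3225 = 4.15476 m^2
N * area / 10000 * 100 = 282 * 4.15476 / 10000 * 100 = 11.7164
CC = min(100, 11.7164) = 11.7164 ≈ 11.7%

11.7%


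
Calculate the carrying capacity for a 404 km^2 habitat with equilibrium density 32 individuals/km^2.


K = 32 * 404 = 12928 individuals

12928 individuals


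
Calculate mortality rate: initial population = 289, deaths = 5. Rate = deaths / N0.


Mortality rate = 5 / 289 = 0.017301 ≈ 0.0173

0.0173


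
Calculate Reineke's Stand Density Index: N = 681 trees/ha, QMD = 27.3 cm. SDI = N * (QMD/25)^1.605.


QMD/25 = 27.3/25 = 1.092
(1.092)^1.605 = exp(1.605 * ln(1.092)) = exp(1.605 * 0.0880109) = exp(0.141257) = 1.15172
SDI = 681 * 1.15172 = 784.321 ≈ 784

784


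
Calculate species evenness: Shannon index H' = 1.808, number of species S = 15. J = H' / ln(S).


ln(15) = 2.70805
J = H' / ln(S) = 1.808 / 2.70805 = 0.667639 ≈ 0.6676

0.6676


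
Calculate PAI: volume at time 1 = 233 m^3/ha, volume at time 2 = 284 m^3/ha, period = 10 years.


PAI = (V2 - V1) / period = (284 - 233) / 10 = 51 / 10 = 5.10 m^3/ha/yr

5.10 m^3/ha/yr


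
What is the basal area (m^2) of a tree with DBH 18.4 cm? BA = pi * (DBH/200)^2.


D/200 = 18.4/200 = 0.092 m
(D/200)^2 = 0.092^2 = 0.008464
BA = 3.141593 * 0.008464 = 0.0265904 ≈ 0.0266 m^2

0.0266 m^2


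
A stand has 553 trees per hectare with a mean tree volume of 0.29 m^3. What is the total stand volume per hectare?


V_stand = 553 * 0.29 = 160.37 ≈ 160.4 m^3/ha

160.4 m^3/ha


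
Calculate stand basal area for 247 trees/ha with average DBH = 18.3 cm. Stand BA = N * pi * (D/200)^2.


(D/200)^2 = (18.3/200)^2 = 0.0915^2 = 0.00837225
Individual BA = 3.141593 * 0.00837225 = 0.0263022 m^2
Stand BA = 247 * 0.0263022 = 6.49664 ≈ 6.50 m^2/ha

6.50 m^2/ha


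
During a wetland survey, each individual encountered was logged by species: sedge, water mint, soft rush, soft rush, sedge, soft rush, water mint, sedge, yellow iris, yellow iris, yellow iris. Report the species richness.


Total individuals logged = 11
Distinct species (count of individuals): sedge (3), water mint (2), soft rush (3), yellow iris (3)
Species richness = number of distinct species = 4

4


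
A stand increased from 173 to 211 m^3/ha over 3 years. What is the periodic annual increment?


PAI = (V2 - V1) / period = (211 - 173) / 3 = 38 / 3 = 12.6667 ≈ 12.67 m^3/ha/yr

12.67 m^3/ha/yr


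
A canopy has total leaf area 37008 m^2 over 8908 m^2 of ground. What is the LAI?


LAI = 37008 / 8908 = 4.1545 ≈ 4.15

4.15


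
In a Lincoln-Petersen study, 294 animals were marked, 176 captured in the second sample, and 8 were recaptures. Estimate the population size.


N = M * C / R = 294 * 176 / 8 = 51744 / 8 = 6468

6468 individuals


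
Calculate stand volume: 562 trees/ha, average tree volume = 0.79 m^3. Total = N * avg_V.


V_stand = 562 * 0.79 = 443.98 ≈ 444.0 m^3/ha

444.0 m^3/ha


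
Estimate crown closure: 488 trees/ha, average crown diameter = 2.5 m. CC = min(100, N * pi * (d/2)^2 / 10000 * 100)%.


(d/2)^2 = (2.5/2)^2 = 1.25^2 = 1.5625
Crown area = 3.141593 * 1.5625 = 4.90874 m^2
N * area / 10000 * 100 = 488 * 4.90874 / 10000 * 100 = 23.9547
CC = min(100, 23.9547) = 23.9547 ≈ 24.0%

24.0%


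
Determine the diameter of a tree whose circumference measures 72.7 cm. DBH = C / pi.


DBH = C / pi = 72.7 / 3.141593 = 23.1411 ≈ 23.14 cm

23.14 cm


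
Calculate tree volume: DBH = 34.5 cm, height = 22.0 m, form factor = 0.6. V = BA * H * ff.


(D/200)^2 = (34.5/200)^2 = 0.1725^2 = 0.02975625
BA = 3.141593 * 0.02975625 = 0.0934820 m^2
V = 0.0934820 * 22.0 * 0.6 = 1.23396 ≈ 1.234 m^3

1.234 m^3


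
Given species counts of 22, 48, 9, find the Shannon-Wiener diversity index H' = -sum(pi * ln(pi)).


Total N = 22 + 48 + 9 = 79
Per-species terms:
  p = 22/79 = 0.278481; ln(p) = -1.278405; p*ln(p) = 0.278481 * (-1.278405) = -0.356012
  p = 48/79 = 0.607595; ln(p) = -0.498247; p*ln(p) = 0.607595 * (-0.498247) = -0.302732
  p = 9/79 = 0.113924; ln(p) = -2.172224; p*ln(p) = 0.113924 * (-2.172224) = -0.247468
sum(p*ln(p)) = (-0.356012) + (-0.302732) + (-0.247468) = -0.906212
H' = -(-0.906212) = 0.906212 ≈ 0.9062

0.9062


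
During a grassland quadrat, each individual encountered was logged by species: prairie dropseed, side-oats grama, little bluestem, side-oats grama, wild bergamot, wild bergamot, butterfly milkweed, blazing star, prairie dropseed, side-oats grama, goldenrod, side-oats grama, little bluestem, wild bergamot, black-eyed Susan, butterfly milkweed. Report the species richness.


Total individuals logged = 16
Distinct species (count of individuals): prairie dropseed (2), side-oats grama (4), little bluestem (2), wild bergamot (3), butterfly milkweed (2), blazing star (1), goldenrod (1), black-eyed Susan (1)
Species richness = number of distinct species = 8

8


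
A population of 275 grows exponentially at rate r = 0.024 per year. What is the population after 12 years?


r*t = 0.024 * 12 = 0.288
exp(0.288) = 1.33376
N = 275 * 1.33376 = 366.784 ≈ 367

367


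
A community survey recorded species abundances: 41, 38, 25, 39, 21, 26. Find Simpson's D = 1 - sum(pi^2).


Total N = 41 + 38 + 25 + 39 + 21 + 26 = 190
Per-species terms:
  p = 41/190 = 0.215789; p^2 = 0.215789^2 = 0.046565
  p = 38/190 = 0.200000; p^2 = 0.200000^2 = 0.040000
  p = 25/190 = 0.131579; p^2 = 0.131579^2 = 0.017313
  p = 39/190 = 0.205263; p^2 = 0.205263^2 = 0.042133
  p = 21/190 = 0.110526; p^2 = 0.110526^2 = 0.012216
  p = 26/190 = 0.136842; p^2 = 0.136842^2 = 0.018726
sum(p^2) = 0.046565 + 0.040000 + 0.017313 + 0.042133 + 0.012216 + 0.018726 = 0.176953
D = 1 - 0.176953 = 0.823047 ≈ 0.8230

0.8230


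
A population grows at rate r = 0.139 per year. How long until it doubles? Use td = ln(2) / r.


td = ln(2) / 0.139 = 0.693147 / 0.139 = 4.98667 ≈ 5.0 years

5.0 years


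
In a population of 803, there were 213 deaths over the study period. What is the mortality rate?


Mortality rate = 213 / 803 = 0.265255 ≈ 0.2653

0.2653


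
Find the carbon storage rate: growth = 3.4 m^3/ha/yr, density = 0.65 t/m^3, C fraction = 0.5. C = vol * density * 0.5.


C = 3.4 * 0.65 * 0.5 = 1.105 ≈ 1.11 t C/ha/yr

1.11 t C/ha/yr


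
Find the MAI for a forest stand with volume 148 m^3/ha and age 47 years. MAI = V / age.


MAI = 148 / 47 = 3.1489 ≈ 3.15 m^3/ha/yr

3.15 m^3/ha/yr


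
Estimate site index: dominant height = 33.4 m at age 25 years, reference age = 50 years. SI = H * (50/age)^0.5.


50/25 = 2.00000
(2.00000)^0.5 = 1.41421
SI = 33.4 * 1.41421 = 47.2346 ≈ 47.2 m

47.2 m


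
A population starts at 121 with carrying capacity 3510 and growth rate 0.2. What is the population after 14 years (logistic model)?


(K - N0)/N0 = (3510 - 121)/121 = 3389/121 = 28.0083
r*t = 0.2 * 14 = 2.8; exp(-2.8) = 0.0608101
28.0083 * 0.0608101 = 1.70319
1 + 1.70319 = 2.70319
N = 3510 / 2.70319 = 1298.47 ≈ 1298

1298


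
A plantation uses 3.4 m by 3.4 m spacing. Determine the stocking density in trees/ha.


N = 10000 / 3.4^2 = 10000 / 11.56 = 865.052 ≈ 865 trees/ha

865 trees/ha


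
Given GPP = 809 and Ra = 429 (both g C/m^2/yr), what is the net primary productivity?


NPP = GPP - Ra = 809 - 429 = 380 g C/m^2/yr

380 g C/m^2/yr


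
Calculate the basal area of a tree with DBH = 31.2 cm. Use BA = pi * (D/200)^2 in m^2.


D/200 = 31.2/200 = 0.156 m
(D/200)^2 = 0.156^2 = 0.024336
BA = 3.141593 * 0.024336 = 0.0764538 ≈ 0.0765 m^2

0.0765 m^2


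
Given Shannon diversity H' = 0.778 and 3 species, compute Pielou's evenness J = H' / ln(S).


ln(3) = 1.09861
J = H' / ln(S) = 0.778 / 1.09861 = 0.708168 ≈ 0.7082

0.7082


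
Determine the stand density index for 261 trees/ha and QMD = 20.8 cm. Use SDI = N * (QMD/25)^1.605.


QMD/25 = 20.8/25 = 0.832
(0.832)^1.605 = exp(1.605 * ln(0.832)) = exp(1.605 * (-0.183923)) = exp(-0.295196) = 0.744386
SDI = 261 * 0.744386 = 194.285 ≈ 194

194


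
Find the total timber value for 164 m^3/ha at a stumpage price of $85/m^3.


Value = 164 * 85 = $13940/ha

$13940/ha


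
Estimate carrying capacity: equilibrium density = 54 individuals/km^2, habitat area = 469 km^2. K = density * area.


K = 54 * 469 = 25326 individuals

25326 individuals


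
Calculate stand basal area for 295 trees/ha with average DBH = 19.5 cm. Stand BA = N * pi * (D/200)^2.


(D/200)^2 = (19.5/200)^2 = 0.0975^2 = 0.00950625
Individual BA = 3.141593 * 0.00950625 = 0.0298648 m^2
Stand BA = 295 * 0.0298648 = 8.81012 ≈ 8.81 m^2/ha

8.81 m^2/ha
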